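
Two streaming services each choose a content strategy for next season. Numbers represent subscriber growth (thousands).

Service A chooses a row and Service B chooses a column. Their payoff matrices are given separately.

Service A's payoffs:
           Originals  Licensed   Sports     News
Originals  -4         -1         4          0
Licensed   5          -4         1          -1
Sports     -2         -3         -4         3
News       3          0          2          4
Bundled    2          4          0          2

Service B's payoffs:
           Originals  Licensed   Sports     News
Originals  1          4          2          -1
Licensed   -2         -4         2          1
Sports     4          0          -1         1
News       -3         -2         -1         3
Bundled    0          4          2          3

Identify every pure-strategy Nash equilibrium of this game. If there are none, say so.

Service A against Originals: payoffs -4, 5, -2, 3, 2 → best response Licensed.
Service A against Licensed: payoffs -1, -4, -3, 0, 4 → best response Bundled.
Service A against Sports: payoffs 4, 1, -4, 2, 0 → best response Originals.
Service A against News: payoffs 0, -1, 3, 4, 2 → best response News.
Service B against Originals: payoffs 1, 4, 2, -1 → best response Licensed.
Service B against Licensed: payoffs -2, -4, 2, 1 → best response Sports.
Service B against Sports: payoffs 4, 0, -1, 1 → best response Originals.
Service B against News: payoffs -3, -2, -1, 3 → best response News.
Service B against Bundled: payoffs 0, 4, 2, 3 → best response Licensed.
Mutual best responses: (News, News); (Bundled, Licensed).

Pure-strategy Nash equilibria: (News, News); (Bundled, Licensed)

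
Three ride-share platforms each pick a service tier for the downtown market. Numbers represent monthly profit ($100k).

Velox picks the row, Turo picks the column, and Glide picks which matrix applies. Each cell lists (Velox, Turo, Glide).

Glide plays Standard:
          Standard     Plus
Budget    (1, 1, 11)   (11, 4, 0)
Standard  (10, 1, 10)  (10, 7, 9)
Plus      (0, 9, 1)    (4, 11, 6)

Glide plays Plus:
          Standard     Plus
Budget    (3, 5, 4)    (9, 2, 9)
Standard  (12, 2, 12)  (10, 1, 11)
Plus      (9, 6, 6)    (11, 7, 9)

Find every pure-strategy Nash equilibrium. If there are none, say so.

Pure-strategy Nash equilibria: (Standard, Standard, Plus) and (Plus, Plus, Plus)

Velox against (Standard, Standard): payoffs 1, 10, 0 → best response Standard.
Velox against (Standard, Plus): payoffs 3, 12, 9 → best response Standard.
Velox against (Plus, Standard): payoffs 11, 10, 4 → best response Budget.
Velox against (Plus, Plus): payoffs 9, 10, 11 → best response Plus.
Turo against (Budget, Standard): payoffs 1, 4 → best response Plus.
Turo against (Budget, Plus): payoffs 5, 2 → best response Standard.
Turo against (Standard, Standard): payoffs 1, 7 → best response Plus.
Turo against (Standard, Plus): payoffs 2, 1 → best response Standard.
Turo against (Plus, Standard): payoffs 9, 11 → best response Plus.
Turo against (Plus, Plus): payoffs 6, 7 → best response Plus.
Glide against (Budget, Standard): payoffs 11, 4 → best response Standard.
Glide against (Budget, Plus): payoffs 0, 9 → best response Plus.
Glide against (Standard, Standard): payoffs 10, 12 → best response Plus.
Glide against (Standard, Plus): payoffs 9, 11 → best response Plus.
Glide against (Plus, Standard): payoffs 1, 6 → best response Plus.
Glide against (Plus, Plus): payoffs 6, 9 → best response Plus.
Mutual best responses: (Standard, Standard, Plus); (Plus, Plus, Plus).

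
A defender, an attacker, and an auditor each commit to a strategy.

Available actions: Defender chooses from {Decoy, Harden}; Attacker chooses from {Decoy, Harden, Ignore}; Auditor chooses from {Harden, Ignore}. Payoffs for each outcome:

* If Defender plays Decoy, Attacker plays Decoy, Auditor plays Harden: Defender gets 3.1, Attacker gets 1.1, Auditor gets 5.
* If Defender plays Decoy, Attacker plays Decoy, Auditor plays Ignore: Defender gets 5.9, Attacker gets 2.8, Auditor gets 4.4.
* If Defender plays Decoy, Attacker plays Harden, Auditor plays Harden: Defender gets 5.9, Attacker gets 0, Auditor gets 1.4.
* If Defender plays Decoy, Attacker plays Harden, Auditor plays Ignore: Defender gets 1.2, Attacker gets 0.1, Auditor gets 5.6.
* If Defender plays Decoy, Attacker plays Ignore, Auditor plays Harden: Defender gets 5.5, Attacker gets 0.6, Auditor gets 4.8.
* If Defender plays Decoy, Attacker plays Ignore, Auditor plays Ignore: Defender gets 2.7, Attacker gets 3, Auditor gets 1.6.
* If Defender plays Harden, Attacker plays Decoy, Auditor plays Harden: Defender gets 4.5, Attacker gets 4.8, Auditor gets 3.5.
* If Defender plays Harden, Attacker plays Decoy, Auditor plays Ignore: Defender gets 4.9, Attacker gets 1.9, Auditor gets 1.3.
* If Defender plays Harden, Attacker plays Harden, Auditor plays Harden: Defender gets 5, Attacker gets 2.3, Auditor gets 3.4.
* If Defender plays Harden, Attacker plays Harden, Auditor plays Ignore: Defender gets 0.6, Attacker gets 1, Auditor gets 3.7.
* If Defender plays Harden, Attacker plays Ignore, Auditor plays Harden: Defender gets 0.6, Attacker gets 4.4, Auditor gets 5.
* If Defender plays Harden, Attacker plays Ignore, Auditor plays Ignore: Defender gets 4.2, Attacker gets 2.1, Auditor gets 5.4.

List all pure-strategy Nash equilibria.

The pure Nash equilibria are (Harden, Decoy, Harden) and (Harden, Ignore, Ignore).

For each player, find the best response to each opponent profile; mutual best responses are the pure NE.
Defender against (Decoy, Harden): payoffs 3.1, 4.5 → best response Harden.
Defender against (Decoy, Ignore): payoffs 5.9, 4.9 → best response Decoy.
Defender against (Harden, Harden): payoffs 5.9, 5 → best response Decoy.
Defender against (Harden, Ignore): payoffs 1.2, 0.6 → best response Decoy.
Defender against (Ignore, Harden): payoffs 5.5, 0.6 → best response Decoy.
Defender against (Ignore, Ignore): payoffs 2.7, 4.2 → best response Harden.
Attacker against (Decoy, Harden): payoffs 1.1, 0, 0.6 → best response Decoy.
Attacker against (Decoy, Ignore): payoffs 2.8, 0.1, 3 → best response Ignore.
Attacker against (Harden, Harden): payoffs 4.8, 2.3, 4.4 → best response Decoy.
Attacker against (Harden, Ignore): payoffs 1.9, 1, 2.1 → best response Ignore.
Auditor against (Decoy, Decoy): payoffs 5, 4.4 → best response Harden.
Auditor against (Decoy, Harden): payoffs 1.4, 5.6 → best response Ignore.
Auditor against (Decoy, Ignore): payoffs 4.8, 1.6 → best response Harden.
Auditor against (Harden, Decoy): payoffs 3.5, 1.3 → best response Harden.
Auditor against (Harden, Harden): payoffs 3.4, 3.7 → best response Ignore.
Auditor against (Harden, Ignore): payoffs 5, 5.4 → best response Ignore.
Mutual best responses: (Harden, Decoy, Harden); (Harden, Ignore, Ignore).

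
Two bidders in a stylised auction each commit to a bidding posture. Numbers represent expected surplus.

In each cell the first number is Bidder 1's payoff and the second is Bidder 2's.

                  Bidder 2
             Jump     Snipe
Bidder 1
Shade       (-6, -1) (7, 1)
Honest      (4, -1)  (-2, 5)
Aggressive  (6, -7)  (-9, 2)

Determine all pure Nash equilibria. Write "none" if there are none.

Bidder 1 against Jump: payoffs -6, 4, 6 → best response Aggressive.
Bidder 1 against Snipe: payoffs 7, -2, -9 → best response Shade.
Bidder 2 against Shade: payoffs -1, 1 → best response Snipe.
Bidder 2 against Honest: payoffs -1, 5 → best response Snipe.
Bidder 2 against Aggressive: payoffs -7, 2 → best response Snipe.
Mutual best responses: (Shade, Snipe).

(Shade, Snipe)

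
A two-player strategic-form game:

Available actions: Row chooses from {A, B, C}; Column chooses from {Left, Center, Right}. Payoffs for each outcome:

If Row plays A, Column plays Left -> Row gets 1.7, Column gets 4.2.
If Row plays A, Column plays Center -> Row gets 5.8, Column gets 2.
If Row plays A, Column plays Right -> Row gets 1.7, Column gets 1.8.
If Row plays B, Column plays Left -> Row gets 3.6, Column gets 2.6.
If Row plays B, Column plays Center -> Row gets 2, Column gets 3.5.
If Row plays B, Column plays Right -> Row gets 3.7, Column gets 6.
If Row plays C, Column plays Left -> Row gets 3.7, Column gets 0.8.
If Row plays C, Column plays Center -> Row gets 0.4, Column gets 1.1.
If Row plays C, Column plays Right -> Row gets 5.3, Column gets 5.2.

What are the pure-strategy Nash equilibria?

(A, Left): Row can switch to B (1.7 → 3.6). Not NE.
(A, Center): Column can switch to Left (2 → 4.2). Not NE.
(A, Right): Row can switch to B (1.7 → 3.7). Not NE.
(B, Left): Row can switch to C (3.6 → 3.7). Not NE.
(B, Center): Row can switch to A (2 → 5.8). Not NE.
(B, Right): Row can switch to C (3.7 → 5.3). Not NE.
(C, Left): Column can switch to Center (0.8 → 1.1). Not NE.
(C, Center): Row can switch to A (0.4 → 5.8). Not NE.
(C, Right): Row gets 5.3, best alternative 3.7; Column gets 5.2, best alternative 1.1. No profitable deviation — NE.

Pure NE: (C, Right)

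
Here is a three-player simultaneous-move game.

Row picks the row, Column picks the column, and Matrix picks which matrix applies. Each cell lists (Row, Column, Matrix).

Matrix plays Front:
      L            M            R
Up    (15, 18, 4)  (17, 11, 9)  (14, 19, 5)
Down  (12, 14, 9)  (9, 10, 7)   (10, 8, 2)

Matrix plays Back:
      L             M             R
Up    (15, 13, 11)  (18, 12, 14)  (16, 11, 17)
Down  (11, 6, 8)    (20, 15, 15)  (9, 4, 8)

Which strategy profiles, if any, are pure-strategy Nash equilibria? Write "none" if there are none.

(Up, L, Front): Column can switch to R (18 → 19). Not NE.
(Up, L, Back): Row gets 15, best alternative 11; Column gets 13, best alternative 12; Matrix gets 11, best alternative 4. No profitable deviation — NE.
(Up, M, Front): Column can switch to L (11 → 18). Not NE.
(Up, M, Back): Row can switch to Down (18 → 20). Not NE.
(Up, R, Front): Matrix can switch to Back (5 → 17). Not NE.
(Up, R, Back): Column can switch to L (11 → 13). Not NE.
(Down, L, Front): Row can switch to Up (12 → 15). Not NE.
(Down, M, Back): Row gets 20, best alternative 18; Column gets 15, best alternative 6; Matrix gets 15, best alternative 7. No profitable deviation — NE.
(The remaining 4 profiles each have a profitable deviation by the same check.)

(Up, L, Back) and (Down, M, Back)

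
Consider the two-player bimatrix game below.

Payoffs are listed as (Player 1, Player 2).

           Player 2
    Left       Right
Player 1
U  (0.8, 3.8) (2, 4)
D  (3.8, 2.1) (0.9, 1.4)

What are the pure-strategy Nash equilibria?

Mark each player's best response to every combination of opponents' strategies; a profile where every player is best-responding is a pure Nash equilibrium.
Player 1 against Left: payoffs 0.8, 3.8 → best response D.
Player 1 against Right: payoffs 2, 0.9 → best response U.
Player 2 against U: payoffs 3.8, 4 → best response Right.
Player 2 against D: payoffs 2.1, 1.4 → best response Left.
Mutual best responses: (U, Right); (D, Left).

The pure Nash equilibria are (U, Right); (D, Left).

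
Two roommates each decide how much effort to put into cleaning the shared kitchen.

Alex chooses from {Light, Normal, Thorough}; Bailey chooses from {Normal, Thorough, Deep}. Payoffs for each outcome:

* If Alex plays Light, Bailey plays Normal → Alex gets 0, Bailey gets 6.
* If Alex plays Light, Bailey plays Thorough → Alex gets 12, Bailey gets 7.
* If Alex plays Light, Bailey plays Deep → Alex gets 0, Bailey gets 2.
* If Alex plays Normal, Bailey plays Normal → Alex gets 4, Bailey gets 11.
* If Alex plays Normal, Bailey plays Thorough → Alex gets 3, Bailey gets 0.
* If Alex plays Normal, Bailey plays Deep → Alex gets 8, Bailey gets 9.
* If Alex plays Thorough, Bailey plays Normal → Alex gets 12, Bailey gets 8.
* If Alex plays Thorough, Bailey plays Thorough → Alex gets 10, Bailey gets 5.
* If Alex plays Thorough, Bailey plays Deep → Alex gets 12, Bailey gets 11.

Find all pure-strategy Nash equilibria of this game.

(Light, Normal): Alex can switch to Normal (0 → 4). Not NE.
(Light, Thorough): Alex gets 12, best alternative 10; Bailey gets 7, best alternative 6. No profitable deviation — NE.
(Light, Deep): Alex can switch to Normal (0 → 8). Not NE.
(Normal, Normal): Alex can switch to Thorough (4 → 12). Not NE.
(Normal, Thorough): Alex can switch to Light (3 → 12). Not NE.
(Normal, Deep): Alex can switch to Thorough (8 → 12). Not NE.
(Thorough, Normal): Bailey can switch to Deep (8 → 11). Not NE.
(Thorough, Thorough): Alex can switch to Light (10 → 12). Not NE.
(Thorough, Deep): Alex gets 12, best alternative 8; Bailey gets 11, best alternative 8. No profitable deviation — NE.

The pure Nash equilibria are (Light, Thorough) and (Thorough, Deep).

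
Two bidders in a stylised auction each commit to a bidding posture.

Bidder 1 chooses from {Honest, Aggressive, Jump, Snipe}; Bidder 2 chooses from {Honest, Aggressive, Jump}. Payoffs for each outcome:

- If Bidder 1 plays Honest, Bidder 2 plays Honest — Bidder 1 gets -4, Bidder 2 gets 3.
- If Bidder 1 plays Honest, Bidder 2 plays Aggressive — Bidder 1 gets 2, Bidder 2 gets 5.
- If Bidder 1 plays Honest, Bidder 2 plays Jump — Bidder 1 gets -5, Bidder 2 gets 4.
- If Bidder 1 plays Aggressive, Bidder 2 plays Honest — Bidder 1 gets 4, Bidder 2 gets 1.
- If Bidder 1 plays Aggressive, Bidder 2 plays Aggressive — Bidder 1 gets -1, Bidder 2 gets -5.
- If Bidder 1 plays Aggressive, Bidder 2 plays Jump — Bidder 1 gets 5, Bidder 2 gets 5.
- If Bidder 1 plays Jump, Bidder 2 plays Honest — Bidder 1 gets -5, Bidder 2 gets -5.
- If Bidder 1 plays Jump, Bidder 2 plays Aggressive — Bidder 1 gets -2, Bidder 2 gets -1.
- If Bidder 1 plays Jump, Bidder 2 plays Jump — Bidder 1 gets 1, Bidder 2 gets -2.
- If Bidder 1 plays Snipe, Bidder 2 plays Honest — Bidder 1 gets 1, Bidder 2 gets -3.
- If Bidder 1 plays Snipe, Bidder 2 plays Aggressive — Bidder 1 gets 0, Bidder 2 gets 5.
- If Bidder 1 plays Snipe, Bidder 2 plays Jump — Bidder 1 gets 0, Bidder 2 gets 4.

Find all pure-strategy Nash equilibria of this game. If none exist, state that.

(Honest, Honest): Bidder 1 can switch to Aggressive (-4 → 4). Not NE.
(Honest, Aggressive): Bidder 1 gets 2, best alternative 0; Bidder 2 gets 5, best alternative 4. No profitable deviation — NE.
(Honest, Jump): Bidder 1 can switch to Aggressive (-5 → 5). Not NE.
(Aggressive, Honest): Bidder 2 can switch to Jump (1 → 5). Not NE.
(Aggressive, Aggressive): Bidder 1 can switch to Honest (-1 → 2). Not NE.
(Aggressive, Jump): Bidder 1 gets 5, best alternative 1; Bidder 2 gets 5, best alternative 1. No profitable deviation — NE.
(Jump, Honest): Bidder 1 can switch to Honest (-5 → -4). Not NE.
(Jump, Aggressive): Bidder 1 can switch to Honest (-2 → 2). Not NE.
(Jump, Jump): Bidder 1 can switch to Aggressive (1 → 5). Not NE.
(Snipe, Honest): Bidder 1 can switch to Aggressive (1 → 4). Not NE.
(Snipe, Aggressive): Bidder 1 can switch to Honest (0 → 2). Not NE.
(Snipe, Jump): Bidder 1 can switch to Aggressive (0 → 5). Not NE.

Pure-strategy Nash equilibria: (Honest, Aggressive) and (Aggressive, Jump)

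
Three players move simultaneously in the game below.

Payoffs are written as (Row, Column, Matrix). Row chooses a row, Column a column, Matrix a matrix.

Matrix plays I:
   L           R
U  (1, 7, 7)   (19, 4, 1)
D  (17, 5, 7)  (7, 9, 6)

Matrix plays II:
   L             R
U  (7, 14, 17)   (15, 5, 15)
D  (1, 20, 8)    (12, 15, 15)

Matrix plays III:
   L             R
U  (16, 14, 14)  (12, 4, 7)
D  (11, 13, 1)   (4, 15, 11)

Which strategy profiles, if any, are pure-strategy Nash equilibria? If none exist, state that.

(U, L, II)

Row against (L, I): payoffs 1, 17 → best response D.
Row against (L, II): payoffs 7, 1 → best response U.
Row against (L, III): payoffs 16, 11 → best response U.
Row against (R, I): payoffs 19, 7 → best response U.
Row against (R, II): payoffs 15, 12 → best response U.
Row against (R, III): payoffs 12, 4 → best response U.
Column against (U, I): payoffs 7, 4 → best response L.
Column against (U, II): payoffs 14, 5 → best response L.
Column against (U, III): payoffs 14, 4 → best response L.
Column against (D, I): payoffs 5, 9 → best response R.
Column against (D, II): payoffs 20, 15 → best response L.
Column against (D, III): payoffs 13, 15 → best response R.
Matrix against (U, L): payoffs 7, 17, 14 → best response II.
Matrix against (U, R): payoffs 1, 15, 7 → best response II.
Matrix against (D, L): payoffs 7, 8, 1 → best response II.
Matrix against (D, R): payoffs 6, 15, 11 → best response II.
Mutual best responses: (U, L, II).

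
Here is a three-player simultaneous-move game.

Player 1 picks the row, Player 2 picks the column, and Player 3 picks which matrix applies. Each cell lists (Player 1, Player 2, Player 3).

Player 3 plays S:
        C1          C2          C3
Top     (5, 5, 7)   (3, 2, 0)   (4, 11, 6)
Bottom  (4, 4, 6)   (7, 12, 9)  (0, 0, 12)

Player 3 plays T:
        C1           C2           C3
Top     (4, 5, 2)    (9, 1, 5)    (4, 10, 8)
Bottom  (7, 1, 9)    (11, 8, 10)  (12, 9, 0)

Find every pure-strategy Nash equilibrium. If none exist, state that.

No pure-strategy Nash equilibrium.

Check each profile: it is a Nash equilibrium iff no player can strictly gain by switching unilaterally.
(Top, C1, S): Player 2 can switch to C3 (5 → 11). Not NE.
(Top, C1, T): Player 1 can switch to Bottom (4 → 7). Not NE.
(Top, C2, S): Player 1 can switch to Bottom (3 → 7). Not NE.
(Top, C2, T): Player 1 can switch to Bottom (9 → 11). Not NE.
(Top, C3, S): Player 3 can switch to T (6 → 8). Not NE.
(Top, C3, T): Player 1 can switch to Bottom (4 → 12). Not NE.
(Bottom, C1, S): Player 1 can switch to Top (4 → 5). Not NE.
(Bottom, C1, T): Player 2 can switch to C2 (1 → 8). Not NE.
(Bottom, C2, S): Player 3 can switch to T (9 → 10). Not NE.
(Bottom, C2, T): Player 2 can switch to C3 (8 → 9). Not NE.
(The remaining 2 profiles each have a profitable deviation by the same check.)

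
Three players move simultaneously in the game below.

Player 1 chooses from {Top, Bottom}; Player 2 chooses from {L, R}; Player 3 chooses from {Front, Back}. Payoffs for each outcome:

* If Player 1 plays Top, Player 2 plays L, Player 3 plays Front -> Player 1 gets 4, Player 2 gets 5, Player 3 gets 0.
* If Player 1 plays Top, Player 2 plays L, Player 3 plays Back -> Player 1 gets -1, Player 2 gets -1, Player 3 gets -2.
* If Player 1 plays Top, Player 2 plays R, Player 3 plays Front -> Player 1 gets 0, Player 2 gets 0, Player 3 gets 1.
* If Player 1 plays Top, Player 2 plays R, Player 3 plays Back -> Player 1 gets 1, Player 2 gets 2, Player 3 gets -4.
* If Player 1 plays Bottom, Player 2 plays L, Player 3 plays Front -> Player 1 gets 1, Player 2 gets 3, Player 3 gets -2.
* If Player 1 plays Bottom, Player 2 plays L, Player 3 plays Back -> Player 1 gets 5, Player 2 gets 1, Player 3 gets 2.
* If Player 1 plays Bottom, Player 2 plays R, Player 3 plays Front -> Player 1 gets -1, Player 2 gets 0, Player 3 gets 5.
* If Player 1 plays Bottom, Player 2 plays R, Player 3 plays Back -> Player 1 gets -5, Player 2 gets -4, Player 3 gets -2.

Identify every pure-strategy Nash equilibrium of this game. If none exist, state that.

Pure-strategy Nash equilibria: (Top, L, Front) and (Bottom, L, Back)

Check each profile: it is a Nash equilibrium iff no player can strictly gain by switching unilaterally.
(Top, L, Front): Player 1 gets 4, best alternative 1; Player 2 gets 5, best alternative 0; Player 3 gets 0, best alternative -2. No profitable deviation — NE.
(Top, L, Back): Player 1 can switch to Bottom (-1 → 5). Not NE.
(Top, R, Front): Player 2 can switch to L (0 → 5). Not NE.
(Top, R, Back): Player 3 can switch to Front (-4 → 1). Not NE.
(Bottom, L, Front): Player 1 can switch to Top (1 → 4). Not NE.
(Bottom, L, Back): Player 1 gets 5, best alternative -1; Player 2 gets 1, best alternative -4; Player 3 gets 2, best alternative -2. No profitable deviation — NE.
(Bottom, R, Front): Player 1 can switch to Top (-1 → 0). Not NE.
(Bottom, R, Back): Player 1 can switch to Top (-5 → 1). Not NE.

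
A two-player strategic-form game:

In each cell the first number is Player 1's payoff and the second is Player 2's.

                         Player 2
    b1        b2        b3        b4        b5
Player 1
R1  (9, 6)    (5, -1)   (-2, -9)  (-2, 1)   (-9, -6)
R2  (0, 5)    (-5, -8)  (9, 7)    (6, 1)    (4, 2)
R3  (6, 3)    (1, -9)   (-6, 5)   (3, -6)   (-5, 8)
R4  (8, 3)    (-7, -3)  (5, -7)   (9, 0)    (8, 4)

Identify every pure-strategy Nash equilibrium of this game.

(R1, b1): Player 1 gets 9, best alternative 8; Player 2 gets 6, best alternative 1. No profitable deviation — NE.
(R1, b2): Player 2 can switch to b1 (-1 → 6). Not NE.
(R1, b3): Player 1 can switch to R2 (-2 → 9). Not NE.
(R1, b4): Player 1 can switch to R2 (-2 → 6). Not NE.
(R1, b5): Player 1 can switch to R2 (-9 → 4). Not NE.
(R2, b1): Player 1 can switch to R1 (0 → 9). Not NE.
(R2, b2): Player 1 can switch to R1 (-5 → 5). Not NE.
(R2, b3): Player 1 gets 9, best alternative 5; Player 2 gets 7, best alternative 5. No profitable deviation — NE.
(R4, b5): Player 1 gets 8, best alternative 4; Player 2 gets 4, best alternative 3. No profitable deviation — NE.
(The remaining 11 profiles each have a profitable deviation by the same check.)

The pure Nash equilibria are (R1, b1), (R2, b3), (R4, b5).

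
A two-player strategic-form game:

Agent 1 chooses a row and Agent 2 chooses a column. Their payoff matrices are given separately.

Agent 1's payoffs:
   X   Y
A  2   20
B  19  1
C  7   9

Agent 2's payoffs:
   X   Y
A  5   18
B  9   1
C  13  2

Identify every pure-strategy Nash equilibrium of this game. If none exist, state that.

(A, Y), (B, X)

(A, X): Agent 1 can switch to B (2 → 19). Not NE.
(A, Y): Agent 1 gets 20, best alternative 9; Agent 2 gets 18, best alternative 5. No profitable deviation — NE.
(B, X): Agent 1 gets 19, best alternative 7; Agent 2 gets 9, best alternative 1. No profitable deviation — NE.
(B, Y): Agent 1 can switch to A (1 → 20). Not NE.
(C, X): Agent 1 can switch to B (7 → 19). Not NE.
(C, Y): Agent 1 can switch to A (9 → 20). Not NE.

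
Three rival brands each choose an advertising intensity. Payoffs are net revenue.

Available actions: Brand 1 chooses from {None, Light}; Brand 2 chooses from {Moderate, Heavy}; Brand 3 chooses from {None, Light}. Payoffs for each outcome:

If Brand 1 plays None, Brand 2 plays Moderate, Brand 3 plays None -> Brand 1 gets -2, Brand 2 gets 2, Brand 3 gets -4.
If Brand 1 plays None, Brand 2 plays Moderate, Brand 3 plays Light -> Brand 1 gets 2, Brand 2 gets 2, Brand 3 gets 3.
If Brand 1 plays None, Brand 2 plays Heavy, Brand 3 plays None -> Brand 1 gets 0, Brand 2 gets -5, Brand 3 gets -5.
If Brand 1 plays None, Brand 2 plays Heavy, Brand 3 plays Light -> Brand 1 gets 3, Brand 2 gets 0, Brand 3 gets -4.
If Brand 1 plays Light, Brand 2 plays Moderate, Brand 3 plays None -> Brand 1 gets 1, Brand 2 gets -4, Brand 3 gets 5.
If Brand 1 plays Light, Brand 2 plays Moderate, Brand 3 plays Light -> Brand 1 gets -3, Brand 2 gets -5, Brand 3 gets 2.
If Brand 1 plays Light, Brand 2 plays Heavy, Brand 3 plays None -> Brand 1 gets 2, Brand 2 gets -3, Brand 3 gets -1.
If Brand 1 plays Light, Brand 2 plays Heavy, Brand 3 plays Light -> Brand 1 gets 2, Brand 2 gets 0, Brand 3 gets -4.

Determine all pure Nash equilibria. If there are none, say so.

The pure Nash equilibria are (None, Moderate, Light); (Light, Heavy, None).

(None, Moderate, None): Brand 1 can switch to Light (-2 → 1). Not NE.
(None, Moderate, Light): Brand 1 gets 2, best alternative -3; Brand 2 gets 2, best alternative 0; Brand 3 gets 3, best alternative -4. No profitable deviation — NE.
(None, Heavy, None): Brand 1 can switch to Light (0 → 2). Not NE.
(None, Heavy, Light): Brand 2 can switch to Moderate (0 → 2). Not NE.
(Light, Moderate, None): Brand 2 can switch to Heavy (-4 → -3). Not NE.
(Light, Moderate, Light): Brand 1 can switch to None (-3 → 2). Not NE.
(Light, Heavy, None): Brand 1 gets 2, best alternative 0; Brand 2 gets -3, best alternative -4; Brand 3 gets -1, best alternative -4. No profitable deviation — NE.
(Light, Heavy, Light): Brand 1 can switch to None (2 → 3). Not NE.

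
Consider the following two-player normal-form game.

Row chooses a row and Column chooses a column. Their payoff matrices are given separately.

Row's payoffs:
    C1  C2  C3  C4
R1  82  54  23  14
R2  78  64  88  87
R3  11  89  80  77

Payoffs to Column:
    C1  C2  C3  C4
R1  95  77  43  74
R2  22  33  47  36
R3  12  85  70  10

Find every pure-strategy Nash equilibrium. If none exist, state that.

Check each profile: it is a Nash equilibrium iff no player can strictly gain by switching unilaterally.
(R1, C1): Row gets 82, best alternative 78; Column gets 95, best alternative 77. No profitable deviation — NE.
(R1, C2): Row can switch to R2 (54 → 64). Not NE.
(R1, C3): Row can switch to R2 (23 → 88). Not NE.
(R1, C4): Row can switch to R2 (14 → 87). Not NE.
(R2, C1): Row can switch to R1 (78 → 82). Not NE.
(R2, C2): Row can switch to R3 (64 → 89). Not NE.
(R2, C3): Row gets 88, best alternative 80; Column gets 47, best alternative 36. No profitable deviation — NE.
(R2, C4): Column can switch to C3 (36 → 47). Not NE.
(R3, C1): Row can switch to R1 (11 → 82). Not NE.
(R3, C2): Row gets 89, best alternative 64; Column gets 85, best alternative 70. No profitable deviation — NE.
(R3, C3): Row can switch to R2 (80 → 88). Not NE.
(The remaining 1 profile has a profitable deviation by the same check.)

(R1, C1), (R2, C3), (R3, C2)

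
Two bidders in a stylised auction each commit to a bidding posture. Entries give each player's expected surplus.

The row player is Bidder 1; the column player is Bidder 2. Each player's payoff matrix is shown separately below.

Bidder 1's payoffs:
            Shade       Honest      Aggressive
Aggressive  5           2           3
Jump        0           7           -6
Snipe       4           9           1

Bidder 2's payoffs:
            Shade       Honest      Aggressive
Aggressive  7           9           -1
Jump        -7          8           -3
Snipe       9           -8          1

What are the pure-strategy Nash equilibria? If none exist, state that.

There is no pure-strategy Nash equilibrium.

Bidder 1 against Shade: payoffs 5, 0, 4 → best response Aggressive.
Bidder 1 against Honest: payoffs 2, 7, 9 → best response Snipe.
Bidder 1 against Aggressive: payoffs 3, -6, 1 → best response Aggressive.
Bidder 2 against Aggressive: payoffs 7, 9, -1 → best response Honest.
Bidder 2 against Jump: payoffs -7, 8, -3 → best response Honest.
Bidder 2 against Snipe: payoffs 9, -8, 1 → best response Shade.
No profile is a mutual best response for all players.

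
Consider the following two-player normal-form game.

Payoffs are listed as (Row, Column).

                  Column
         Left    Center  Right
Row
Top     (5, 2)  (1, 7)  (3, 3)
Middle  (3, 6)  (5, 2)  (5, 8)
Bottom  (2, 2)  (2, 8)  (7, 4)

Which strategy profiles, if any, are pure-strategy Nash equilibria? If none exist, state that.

Row against Left: payoffs 5, 3, 2 → best response Top.
Row against Center: payoffs 1, 5, 2 → best response Middle.
Row against Right: payoffs 3, 5, 7 → best response Bottom.
Column against Top: payoffs 2, 7, 3 → best response Center.
Column against Middle: payoffs 6, 2, 8 → best response Right.
Column against Bottom: payoffs 2, 8, 4 → best response Center.
No profile is a mutual best response for all players.

none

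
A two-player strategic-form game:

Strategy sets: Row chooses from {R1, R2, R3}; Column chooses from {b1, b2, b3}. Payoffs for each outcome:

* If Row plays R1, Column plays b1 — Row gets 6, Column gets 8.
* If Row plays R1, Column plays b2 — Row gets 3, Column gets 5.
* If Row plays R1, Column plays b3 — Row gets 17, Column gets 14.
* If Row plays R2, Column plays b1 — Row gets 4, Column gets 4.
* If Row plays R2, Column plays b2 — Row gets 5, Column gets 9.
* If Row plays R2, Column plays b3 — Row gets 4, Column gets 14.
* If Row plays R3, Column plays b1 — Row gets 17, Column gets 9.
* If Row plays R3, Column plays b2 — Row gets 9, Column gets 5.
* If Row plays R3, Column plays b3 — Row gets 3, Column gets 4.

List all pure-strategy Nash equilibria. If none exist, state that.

The pure Nash equilibria are (R1, b3) and (R3, b1).

(R1, b1): Row can switch to R3 (6 → 17). Not NE.
(R1, b2): Row can switch to R2 (3 → 5). Not NE.
(R1, b3): Row gets 17, best alternative 4; Column gets 14, best alternative 8. No profitable deviation — NE.
(R2, b1): Row can switch to R1 (4 → 6). Not NE.
(R2, b2): Row can switch to R3 (5 → 9). Not NE.
(R2, b3): Row can switch to R1 (4 → 17). Not NE.
(R3, b1): Row gets 17, best alternative 6; Column gets 9, best alternative 5. No profitable deviation — NE.
(R3, b2): Column can switch to b1 (5 → 9). Not NE.
(R3, b3): Row can switch to R1 (3 → 17). Not NE.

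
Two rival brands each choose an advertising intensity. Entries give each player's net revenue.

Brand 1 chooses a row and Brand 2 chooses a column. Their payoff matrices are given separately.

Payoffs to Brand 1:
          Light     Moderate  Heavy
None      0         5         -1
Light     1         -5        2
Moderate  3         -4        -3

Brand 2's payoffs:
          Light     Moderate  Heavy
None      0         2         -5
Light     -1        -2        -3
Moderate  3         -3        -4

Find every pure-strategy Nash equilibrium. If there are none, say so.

(None, Moderate) and (Moderate, Light)

(None, Light): Brand 1 can switch to Light (0 → 1). Not NE.
(None, Moderate): Brand 1 gets 5, best alternative -4; Brand 2 gets 2, best alternative 0. No profitable deviation — NE.
(None, Heavy): Brand 1 can switch to Light (-1 → 2). Not NE.
(Light, Light): Brand 1 can switch to Moderate (1 → 3). Not NE.
(Light, Moderate): Brand 1 can switch to None (-5 → 5). Not NE.
(Light, Heavy): Brand 2 can switch to Light (-3 → -1). Not NE.
(Moderate, Light): Brand 1 gets 3, best alternative 1; Brand 2 gets 3, best alternative -3. No profitable deviation — NE.
(Moderate, Moderate): Brand 1 can switch to None (-4 → 5). Not NE.
(Moderate, Heavy): Brand 1 can switch to None (-3 → -1). Not NE.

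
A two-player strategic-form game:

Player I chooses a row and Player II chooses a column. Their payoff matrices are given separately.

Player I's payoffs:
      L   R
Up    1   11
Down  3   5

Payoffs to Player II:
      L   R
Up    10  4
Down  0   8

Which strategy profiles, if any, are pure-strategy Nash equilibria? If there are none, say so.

Mark each player's best response to every combination of opponents' strategies; a profile where every player is best-responding is a pure Nash equilibrium.
Player I against L: payoffs 1, 3 → best response Down.
Player I against R: payoffs 11, 5 → best response Up.
Player II against Up: payoffs 10, 4 → best response L.
Player II against Down: payoffs 0, 8 → best response R.
No profile is a mutual best response for all players.

No pure-strategy Nash equilibrium.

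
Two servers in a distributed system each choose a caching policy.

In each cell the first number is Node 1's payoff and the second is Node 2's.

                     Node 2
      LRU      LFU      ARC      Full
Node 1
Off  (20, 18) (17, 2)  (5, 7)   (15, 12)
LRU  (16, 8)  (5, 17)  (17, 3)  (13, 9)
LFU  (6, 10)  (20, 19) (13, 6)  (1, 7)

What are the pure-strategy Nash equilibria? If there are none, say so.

(Off, LRU): Node 1 gets 20, best alternative 16; Node 2 gets 18, best alternative 12. No profitable deviation — NE.
(Off, LFU): Node 1 can switch to LFU (17 → 20). Not NE.
(Off, ARC): Node 1 can switch to LRU (5 → 17). Not NE.
(Off, Full): Node 2 can switch to LRU (12 → 18). Not NE.
(LRU, LRU): Node 1 can switch to Off (16 → 20). Not NE.
(LRU, LFU): Node 1 can switch to Off (5 → 17). Not NE.
(LRU, ARC): Node 2 can switch to LRU (3 → 8). Not NE.
(LRU, Full): Node 1 can switch to Off (13 → 15). Not NE.
(LFU, LRU): Node 1 can switch to Off (6 → 20). Not NE.
(LFU, LFU): Node 1 gets 20, best alternative 17; Node 2 gets 19, best alternative 10. No profitable deviation — NE.
(LFU, ARC): Node 1 can switch to LRU (13 → 17). Not NE.
(LFU, Full): Node 1 can switch to Off (1 → 15). Not NE.

(Off, LRU), (LFU, LFU)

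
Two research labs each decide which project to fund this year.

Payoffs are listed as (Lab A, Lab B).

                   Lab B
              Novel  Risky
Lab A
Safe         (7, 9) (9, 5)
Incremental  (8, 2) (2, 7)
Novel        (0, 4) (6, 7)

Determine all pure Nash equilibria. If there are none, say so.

none

Mark each player's best response to every combination of opponents' strategies; a profile where every player is best-responding is a pure Nash equilibrium.
Lab A against Novel: payoffs 7, 8, 0 → best response Incremental.
Lab A against Risky: payoffs 9, 2, 6 → best response Safe.
Lab B against Safe: payoffs 9, 5 → best response Novel.
Lab B against Incremental: payoffs 2, 7 → best response Risky.
Lab B against Novel: payoffs 4, 7 → best response Risky.
No profile is a mutual best response for all players.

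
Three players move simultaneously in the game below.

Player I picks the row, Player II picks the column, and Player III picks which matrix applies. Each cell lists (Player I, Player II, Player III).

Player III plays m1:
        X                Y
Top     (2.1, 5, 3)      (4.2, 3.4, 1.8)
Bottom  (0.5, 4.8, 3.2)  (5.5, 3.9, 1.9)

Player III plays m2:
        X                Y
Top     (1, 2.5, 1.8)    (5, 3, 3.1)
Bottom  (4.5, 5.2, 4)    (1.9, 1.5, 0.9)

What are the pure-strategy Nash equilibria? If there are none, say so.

The pure Nash equilibria are (Top, X, m1); (Top, Y, m2); (Bottom, X, m2).

(Top, X, m1): Player I gets 2.1, best alternative 0.5; Player II gets 5, best alternative 3.4; Player III gets 3, best alternative 1.8. No profitable deviation — NE.
(Top, X, m2): Player I can switch to Bottom (1 → 4.5). Not NE.
(Top, Y, m1): Player I can switch to Bottom (4.2 → 5.5). Not NE.
(Top, Y, m2): Player I gets 5, best alternative 1.9; Player II gets 3, best alternative 2.5; Player III gets 3.1, best alternative 1.8. No profitable deviation — NE.
(Bottom, X, m1): Player I can switch to Top (0.5 → 2.1). Not NE.
(Bottom, X, m2): Player I gets 4.5, best alternative 1; Player II gets 5.2, best alternative 1.5; Player III gets 4, best alternative 3.2. No profitable deviation — NE.
(Bottom, Y, m1): Player II can switch to X (3.9 → 4.8). Not NE.
(Bottom, Y, m2): Player I can switch to Top (1.9 → 5). Not NE.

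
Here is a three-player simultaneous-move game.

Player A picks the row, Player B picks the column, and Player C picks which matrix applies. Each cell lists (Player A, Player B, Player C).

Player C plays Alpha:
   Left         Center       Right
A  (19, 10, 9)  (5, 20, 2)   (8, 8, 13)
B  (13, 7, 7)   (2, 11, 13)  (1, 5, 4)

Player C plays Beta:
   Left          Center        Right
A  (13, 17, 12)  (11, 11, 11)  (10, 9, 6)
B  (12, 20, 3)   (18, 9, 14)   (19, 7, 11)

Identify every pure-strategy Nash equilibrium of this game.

(A, Left, Beta)

Player A against (Left, Alpha): payoffs 19, 13 → best response A.
Player A against (Left, Beta): payoffs 13, 12 → best response A.
Player A against (Center, Alpha): payoffs 5, 2 → best response A.
Player A against (Center, Beta): payoffs 11, 18 → best response B.
Player A against (Right, Alpha): payoffs 8, 1 → best response A.
Player A against (Right, Beta): payoffs 10, 19 → best response B.
Player B against (A, Alpha): payoffs 10, 20, 8 → best response Center.
Player B against (A, Beta): payoffs 17, 11, 9 → best response Left.
Player B against (B, Alpha): payoffs 7, 11, 5 → best response Center.
Player B against (B, Beta): payoffs 20, 9, 7 → best response Left.
Player C against (A, Left): payoffs 9, 12 → best response Beta.
Player C against (A, Center): payoffs 2, 11 → best response Beta.
Player C against (A, Right): payoffs 13, 6 → best response Alpha.
Player C against (B, Left): payoffs 7, 3 → best response Alpha.
Player C against (B, Center): payoffs 13, 14 → best response Beta.
Player C against (B, Right): payoffs 4, 11 → best response Beta.
Mutual best responses: (A, Left, Beta).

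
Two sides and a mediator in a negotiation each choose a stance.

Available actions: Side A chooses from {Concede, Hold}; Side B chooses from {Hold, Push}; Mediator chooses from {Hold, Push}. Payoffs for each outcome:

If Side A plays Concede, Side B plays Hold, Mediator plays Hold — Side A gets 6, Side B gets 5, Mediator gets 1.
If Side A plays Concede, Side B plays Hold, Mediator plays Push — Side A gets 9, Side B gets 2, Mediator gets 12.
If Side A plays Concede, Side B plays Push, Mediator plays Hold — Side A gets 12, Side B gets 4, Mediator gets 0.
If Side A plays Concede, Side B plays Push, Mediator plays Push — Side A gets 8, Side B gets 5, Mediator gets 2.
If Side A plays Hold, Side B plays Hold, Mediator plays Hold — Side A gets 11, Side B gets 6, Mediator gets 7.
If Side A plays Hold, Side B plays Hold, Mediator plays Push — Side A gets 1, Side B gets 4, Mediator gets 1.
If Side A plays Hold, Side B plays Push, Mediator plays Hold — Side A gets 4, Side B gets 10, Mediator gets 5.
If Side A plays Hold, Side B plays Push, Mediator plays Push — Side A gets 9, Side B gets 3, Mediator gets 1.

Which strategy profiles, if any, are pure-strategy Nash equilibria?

No pure-strategy Nash equilibrium.

For each strategy profile, look for a profitable unilateral deviation.
(Concede, Hold, Hold): Side A can switch to Hold (6 → 11). Not NE.
(Concede, Hold, Push): Side B can switch to Push (2 → 5). Not NE.
(Concede, Push, Hold): Side B can switch to Hold (4 → 5). Not NE.
(Concede, Push, Push): Side A can switch to Hold (8 → 9). Not NE.
(Hold, Hold, Hold): Side B can switch to Push (6 → 10). Not NE.
(Hold, Hold, Push): Side A can switch to Concede (1 → 9). Not NE.
(Hold, Push, Hold): Side A can switch to Concede (4 → 12). Not NE.
(Hold, Push, Push): Side B can switch to Hold (3 → 4). Not NE.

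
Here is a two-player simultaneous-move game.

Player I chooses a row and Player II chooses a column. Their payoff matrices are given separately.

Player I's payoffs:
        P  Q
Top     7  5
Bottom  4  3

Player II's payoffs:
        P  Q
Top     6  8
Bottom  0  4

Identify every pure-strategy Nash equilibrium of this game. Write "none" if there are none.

The unique pure-strategy Nash equilibrium is (Top, Q).

For each strategy profile, look for a profitable unilateral deviation.
(Top, P): Player II can switch to Q (6 → 8). Not NE.
(Top, Q): Player I gets 5, best alternative 3; Player II gets 8, best alternative 6. No profitable deviation — NE.
(Bottom, P): Player I can switch to Top (4 → 7). Not NE.
(Bottom, Q): Player I can switch to Top (3 → 5). Not NE.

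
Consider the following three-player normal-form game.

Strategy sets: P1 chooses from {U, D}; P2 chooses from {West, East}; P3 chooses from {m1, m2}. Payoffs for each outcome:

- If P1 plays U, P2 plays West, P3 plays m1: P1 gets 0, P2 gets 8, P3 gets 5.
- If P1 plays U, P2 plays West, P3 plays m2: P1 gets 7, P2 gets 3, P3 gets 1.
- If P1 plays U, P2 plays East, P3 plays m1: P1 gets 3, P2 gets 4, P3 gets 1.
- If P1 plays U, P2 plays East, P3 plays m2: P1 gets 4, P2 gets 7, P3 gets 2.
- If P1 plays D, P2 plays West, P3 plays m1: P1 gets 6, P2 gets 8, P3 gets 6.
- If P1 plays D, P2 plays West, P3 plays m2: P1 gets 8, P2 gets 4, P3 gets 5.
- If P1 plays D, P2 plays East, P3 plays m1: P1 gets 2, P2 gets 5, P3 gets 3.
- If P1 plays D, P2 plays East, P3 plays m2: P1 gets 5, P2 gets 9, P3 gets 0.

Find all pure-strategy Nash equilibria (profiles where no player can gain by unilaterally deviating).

The unique pure-strategy Nash equilibrium is (D, West, m1).

P1 against (West, m1): payoffs 0, 6 → best response D.
P1 against (West, m2): payoffs 7, 8 → best response D.
P1 against (East, m1): payoffs 3, 2 → best response U.
P1 against (East, m2): payoffs 4, 5 → best response D.
P2 against (U, m1): payoffs 8, 4 → best response West.
P2 against (U, m2): payoffs 3, 7 → best response East.
P2 against (D, m1): payoffs 8, 5 → best response West.
P2 against (D, m2): payoffs 4, 9 → best response East.
P3 against (U, West): payoffs 5, 1 → best response m1.
P3 against (U, East): payoffs 1, 2 → best response m2.
P3 against (D, West): payoffs 6, 5 → best response m1.
P3 against (D, East): payoffs 3, 0 → best response m1.
Mutual best responses: (D, West, m1).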